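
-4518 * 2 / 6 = -1506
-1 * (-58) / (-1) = -58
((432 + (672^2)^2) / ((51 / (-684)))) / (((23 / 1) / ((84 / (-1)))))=3905631152914176 / 391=9988826478041.37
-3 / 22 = -0.14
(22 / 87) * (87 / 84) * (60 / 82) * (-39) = -7.47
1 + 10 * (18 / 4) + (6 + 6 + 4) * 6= 142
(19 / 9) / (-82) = -19 / 738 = -0.03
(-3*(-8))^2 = 576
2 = 2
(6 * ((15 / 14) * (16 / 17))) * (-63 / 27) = -240 / 17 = -14.12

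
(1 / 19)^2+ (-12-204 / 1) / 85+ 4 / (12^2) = -2.51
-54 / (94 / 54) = -1458 / 47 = -31.02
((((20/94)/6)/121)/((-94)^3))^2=25/200805723656549453376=0.00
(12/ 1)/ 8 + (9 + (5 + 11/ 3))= 115/ 6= 19.17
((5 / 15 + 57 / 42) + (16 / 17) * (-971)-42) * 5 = -3406465 / 714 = -4770.96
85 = 85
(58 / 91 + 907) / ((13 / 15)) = 1238925 / 1183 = 1047.27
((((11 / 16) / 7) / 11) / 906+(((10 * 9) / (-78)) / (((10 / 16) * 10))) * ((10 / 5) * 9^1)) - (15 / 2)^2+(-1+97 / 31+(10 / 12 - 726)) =-53339114099 / 68155360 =-782.61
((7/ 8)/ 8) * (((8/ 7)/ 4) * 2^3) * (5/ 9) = 5/ 36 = 0.14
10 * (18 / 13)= 180 / 13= 13.85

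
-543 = -543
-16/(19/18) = -288/19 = -15.16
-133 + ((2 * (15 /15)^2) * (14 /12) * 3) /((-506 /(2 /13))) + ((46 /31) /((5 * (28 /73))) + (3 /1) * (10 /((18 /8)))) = -2545708547 /21411390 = -118.90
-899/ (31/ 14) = -406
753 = 753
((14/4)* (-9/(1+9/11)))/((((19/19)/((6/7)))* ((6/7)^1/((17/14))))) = -1683/80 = -21.04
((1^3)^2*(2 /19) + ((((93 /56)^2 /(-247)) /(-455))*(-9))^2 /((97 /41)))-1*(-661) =7965465423815495925321 /12048709740289331200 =661.11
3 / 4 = 0.75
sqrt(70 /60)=sqrt(42) /6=1.08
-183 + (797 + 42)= 656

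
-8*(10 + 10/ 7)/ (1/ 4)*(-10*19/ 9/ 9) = 486400/ 567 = 857.85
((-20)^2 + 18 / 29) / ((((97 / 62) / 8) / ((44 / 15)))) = 253551232 / 42195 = 6009.04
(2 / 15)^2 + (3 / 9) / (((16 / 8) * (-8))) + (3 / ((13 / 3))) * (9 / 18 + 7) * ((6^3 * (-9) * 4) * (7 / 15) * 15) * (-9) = 119042783857 / 46800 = 2543649.23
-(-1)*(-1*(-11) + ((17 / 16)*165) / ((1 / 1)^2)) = 186.31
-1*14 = -14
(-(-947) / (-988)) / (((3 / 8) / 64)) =-121216 / 741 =-163.58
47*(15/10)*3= 423/2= 211.50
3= 3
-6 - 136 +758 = 616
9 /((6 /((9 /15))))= 9 /10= 0.90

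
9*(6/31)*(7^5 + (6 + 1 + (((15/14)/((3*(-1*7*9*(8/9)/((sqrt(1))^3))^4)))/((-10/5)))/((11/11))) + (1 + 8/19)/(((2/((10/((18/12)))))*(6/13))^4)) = 26292172626978259/729857286144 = 36023.72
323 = 323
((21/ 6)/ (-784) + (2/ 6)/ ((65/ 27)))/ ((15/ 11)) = 21461/ 218400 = 0.10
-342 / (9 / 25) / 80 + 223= 1689 / 8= 211.12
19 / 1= 19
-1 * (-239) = 239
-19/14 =-1.36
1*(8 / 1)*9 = 72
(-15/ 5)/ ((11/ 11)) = -3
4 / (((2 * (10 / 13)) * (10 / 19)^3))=89167 / 5000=17.83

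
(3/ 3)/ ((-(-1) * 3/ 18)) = 6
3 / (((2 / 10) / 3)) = 45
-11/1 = -11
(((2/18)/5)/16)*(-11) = -0.02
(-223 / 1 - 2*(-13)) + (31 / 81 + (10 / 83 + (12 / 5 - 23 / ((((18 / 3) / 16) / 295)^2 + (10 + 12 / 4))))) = -476715918620276 / 2433887654535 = -195.87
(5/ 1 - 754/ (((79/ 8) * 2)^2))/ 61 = 19141/ 380701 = 0.05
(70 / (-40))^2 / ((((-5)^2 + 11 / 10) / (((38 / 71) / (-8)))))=-4655 / 592992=-0.01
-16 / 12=-4 / 3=-1.33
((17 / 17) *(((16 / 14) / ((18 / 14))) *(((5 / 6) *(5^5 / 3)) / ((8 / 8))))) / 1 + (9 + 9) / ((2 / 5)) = 66145 / 81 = 816.60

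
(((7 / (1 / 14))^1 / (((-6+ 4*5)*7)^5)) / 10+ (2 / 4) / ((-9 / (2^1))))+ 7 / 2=3.39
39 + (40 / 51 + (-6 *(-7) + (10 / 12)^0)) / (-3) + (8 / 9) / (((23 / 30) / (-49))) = -114038 / 3519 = -32.41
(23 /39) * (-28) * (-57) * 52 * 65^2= 206788400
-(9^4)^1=-6561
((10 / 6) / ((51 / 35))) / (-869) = -175 / 132957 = -0.00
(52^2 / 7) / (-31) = -2704 / 217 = -12.46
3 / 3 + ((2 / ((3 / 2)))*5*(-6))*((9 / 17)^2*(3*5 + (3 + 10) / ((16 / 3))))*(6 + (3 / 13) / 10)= -17679989 / 15028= -1176.47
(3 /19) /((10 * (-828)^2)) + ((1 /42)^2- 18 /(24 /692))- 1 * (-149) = -787209195431 /2127595680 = -370.00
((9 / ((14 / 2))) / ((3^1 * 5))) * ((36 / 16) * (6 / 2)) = 81 / 140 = 0.58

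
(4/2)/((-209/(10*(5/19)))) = -100/3971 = -0.03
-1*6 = -6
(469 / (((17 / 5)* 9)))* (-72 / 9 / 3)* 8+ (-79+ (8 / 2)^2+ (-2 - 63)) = -208832 / 459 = -454.97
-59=-59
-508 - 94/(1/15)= -1918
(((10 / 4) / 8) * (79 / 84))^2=156025 / 1806336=0.09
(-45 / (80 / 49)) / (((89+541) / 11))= -77 / 160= -0.48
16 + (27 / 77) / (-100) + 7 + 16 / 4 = 207873 / 7700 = 27.00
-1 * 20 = -20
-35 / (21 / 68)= -340 / 3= -113.33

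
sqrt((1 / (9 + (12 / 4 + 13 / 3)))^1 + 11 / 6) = sqrt(3342) / 42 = 1.38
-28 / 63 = -0.44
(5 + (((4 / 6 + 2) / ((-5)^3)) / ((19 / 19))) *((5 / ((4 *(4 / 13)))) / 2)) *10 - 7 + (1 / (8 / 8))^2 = 1307 / 30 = 43.57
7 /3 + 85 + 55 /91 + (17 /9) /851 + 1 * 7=66170201 /696969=94.94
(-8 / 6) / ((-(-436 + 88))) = -1 / 261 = -0.00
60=60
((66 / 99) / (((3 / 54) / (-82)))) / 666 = -164 / 111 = -1.48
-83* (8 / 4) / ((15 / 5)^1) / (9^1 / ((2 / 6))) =-166 / 81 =-2.05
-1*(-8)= 8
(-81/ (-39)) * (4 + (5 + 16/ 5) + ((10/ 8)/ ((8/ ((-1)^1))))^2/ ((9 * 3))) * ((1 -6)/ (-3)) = 1686653/ 39936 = 42.23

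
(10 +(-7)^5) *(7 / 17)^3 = -5761371 / 4913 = -1172.68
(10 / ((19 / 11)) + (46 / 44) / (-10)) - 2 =15403 / 4180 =3.68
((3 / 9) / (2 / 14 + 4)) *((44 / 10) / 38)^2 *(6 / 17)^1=1694 / 4449325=0.00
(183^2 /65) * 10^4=66978000 /13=5152153.85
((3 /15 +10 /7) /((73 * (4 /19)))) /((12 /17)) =6137 /40880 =0.15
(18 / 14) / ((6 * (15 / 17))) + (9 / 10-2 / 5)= 26 / 35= 0.74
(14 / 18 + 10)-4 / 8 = 185 / 18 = 10.28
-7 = -7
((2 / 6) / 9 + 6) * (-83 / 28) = -13529 / 756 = -17.90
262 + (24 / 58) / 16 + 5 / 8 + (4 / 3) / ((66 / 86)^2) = 200790517 / 757944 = 264.91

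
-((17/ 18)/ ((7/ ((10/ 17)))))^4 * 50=-31250/ 15752961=-0.00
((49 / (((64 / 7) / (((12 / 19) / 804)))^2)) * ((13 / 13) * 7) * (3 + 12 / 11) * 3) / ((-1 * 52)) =-2268945 / 3796756840448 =-0.00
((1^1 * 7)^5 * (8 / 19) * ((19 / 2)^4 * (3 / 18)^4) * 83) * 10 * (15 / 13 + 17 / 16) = 22054642635095 / 269568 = 81814765.24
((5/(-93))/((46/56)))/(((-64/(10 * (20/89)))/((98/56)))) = 6125/1522968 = 0.00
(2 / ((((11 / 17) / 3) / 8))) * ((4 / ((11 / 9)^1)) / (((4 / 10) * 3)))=24480 / 121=202.31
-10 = -10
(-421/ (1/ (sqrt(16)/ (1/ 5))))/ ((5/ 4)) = -6736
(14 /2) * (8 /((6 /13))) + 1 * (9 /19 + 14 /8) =28171 /228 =123.56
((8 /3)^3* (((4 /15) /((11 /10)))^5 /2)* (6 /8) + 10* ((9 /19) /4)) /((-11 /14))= -111506681587 /73613674233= -1.51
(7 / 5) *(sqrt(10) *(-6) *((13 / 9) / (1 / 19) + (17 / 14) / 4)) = -2797 *sqrt(10) / 12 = -737.07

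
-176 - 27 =-203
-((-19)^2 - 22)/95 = -339/95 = -3.57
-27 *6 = -162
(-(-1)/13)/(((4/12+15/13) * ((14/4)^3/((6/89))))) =72/885283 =0.00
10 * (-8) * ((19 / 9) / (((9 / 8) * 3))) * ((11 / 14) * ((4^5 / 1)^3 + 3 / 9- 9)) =-215435557828480 / 5103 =-42217432457.08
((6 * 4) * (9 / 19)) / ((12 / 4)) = 72 / 19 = 3.79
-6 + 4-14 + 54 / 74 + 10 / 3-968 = -108773 / 111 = -979.94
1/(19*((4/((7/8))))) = 7/608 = 0.01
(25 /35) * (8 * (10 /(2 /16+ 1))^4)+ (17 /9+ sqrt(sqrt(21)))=35678.03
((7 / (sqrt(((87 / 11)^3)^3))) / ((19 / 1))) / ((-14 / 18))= -14641*sqrt(957) / 10522219437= -0.00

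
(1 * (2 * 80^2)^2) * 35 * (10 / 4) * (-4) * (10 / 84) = -20480000000 / 3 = -6826666666.67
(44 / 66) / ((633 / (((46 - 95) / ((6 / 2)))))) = -98 / 5697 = -0.02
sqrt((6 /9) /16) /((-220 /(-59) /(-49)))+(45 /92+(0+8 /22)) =863 /1012-2891 * sqrt(6) /2640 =-1.83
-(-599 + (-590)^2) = -347501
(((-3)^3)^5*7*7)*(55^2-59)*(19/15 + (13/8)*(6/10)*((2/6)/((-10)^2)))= -2648263961417.10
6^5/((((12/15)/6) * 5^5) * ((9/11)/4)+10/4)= 85536/965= 88.64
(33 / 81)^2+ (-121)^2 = 10673410 / 729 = 14641.17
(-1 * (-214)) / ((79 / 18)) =3852 / 79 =48.76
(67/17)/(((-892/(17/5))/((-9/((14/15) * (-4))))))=-1809/49952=-0.04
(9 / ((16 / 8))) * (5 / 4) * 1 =45 / 8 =5.62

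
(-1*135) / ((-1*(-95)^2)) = 0.01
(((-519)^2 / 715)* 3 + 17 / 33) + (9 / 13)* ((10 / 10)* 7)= 2435749 / 2145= 1135.55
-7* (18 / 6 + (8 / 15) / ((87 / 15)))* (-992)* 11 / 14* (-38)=-55771232 / 87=-641048.64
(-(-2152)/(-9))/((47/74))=-159248/423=-376.47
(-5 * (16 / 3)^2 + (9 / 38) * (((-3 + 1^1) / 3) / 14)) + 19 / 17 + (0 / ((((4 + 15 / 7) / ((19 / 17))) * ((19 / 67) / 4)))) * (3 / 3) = -5743133 / 40698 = -141.12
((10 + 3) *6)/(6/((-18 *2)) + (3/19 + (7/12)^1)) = 17784/131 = 135.76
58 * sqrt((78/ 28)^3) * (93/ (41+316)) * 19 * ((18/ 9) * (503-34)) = 44632653 * sqrt(546)/ 833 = 1251999.12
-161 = -161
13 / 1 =13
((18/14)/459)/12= 1/4284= 0.00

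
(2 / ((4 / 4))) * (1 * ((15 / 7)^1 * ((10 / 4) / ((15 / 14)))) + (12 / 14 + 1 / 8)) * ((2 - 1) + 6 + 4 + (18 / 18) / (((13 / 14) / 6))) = 76045 / 364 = 208.91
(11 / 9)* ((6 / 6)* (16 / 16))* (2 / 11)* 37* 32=2368 / 9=263.11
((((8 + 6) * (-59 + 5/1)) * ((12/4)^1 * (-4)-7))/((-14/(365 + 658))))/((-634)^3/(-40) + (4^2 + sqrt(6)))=-167175209513070/1014746950038499 + 26239950 * sqrt(6)/1014746950038499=-0.16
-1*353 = -353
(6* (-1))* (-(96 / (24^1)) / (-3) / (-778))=4 / 389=0.01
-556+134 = -422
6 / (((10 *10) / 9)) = 27 / 50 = 0.54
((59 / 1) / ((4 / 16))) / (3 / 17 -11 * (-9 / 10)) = 40120 / 1713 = 23.42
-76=-76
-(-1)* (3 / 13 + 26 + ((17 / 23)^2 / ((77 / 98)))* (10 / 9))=18384491 / 680823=27.00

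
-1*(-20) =20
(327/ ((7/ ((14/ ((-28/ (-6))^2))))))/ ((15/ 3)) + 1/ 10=1496/ 245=6.11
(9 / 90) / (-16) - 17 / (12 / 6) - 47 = -8881 / 160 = -55.51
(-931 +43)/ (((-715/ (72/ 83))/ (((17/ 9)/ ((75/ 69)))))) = 2777664/ 1483625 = 1.87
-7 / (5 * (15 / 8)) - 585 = -43931 / 75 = -585.75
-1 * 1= -1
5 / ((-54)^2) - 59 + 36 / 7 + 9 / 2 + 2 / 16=-2009783 / 40824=-49.23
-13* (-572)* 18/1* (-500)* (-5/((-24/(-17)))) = 237022500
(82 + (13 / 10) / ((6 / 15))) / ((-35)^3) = -341 / 171500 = -0.00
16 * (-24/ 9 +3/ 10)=-568/ 15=-37.87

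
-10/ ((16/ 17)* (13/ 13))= -85/ 8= -10.62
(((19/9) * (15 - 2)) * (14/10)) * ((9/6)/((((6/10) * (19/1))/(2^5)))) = 1456/9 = 161.78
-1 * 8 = -8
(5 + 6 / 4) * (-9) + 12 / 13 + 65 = 193 / 26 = 7.42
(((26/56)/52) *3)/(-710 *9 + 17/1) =-3/713776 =-0.00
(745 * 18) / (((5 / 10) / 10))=268200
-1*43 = -43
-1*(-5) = 5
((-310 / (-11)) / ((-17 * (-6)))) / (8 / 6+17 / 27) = 1395 / 9911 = 0.14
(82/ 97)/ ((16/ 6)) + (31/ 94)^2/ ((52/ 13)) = 1180045/ 3428368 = 0.34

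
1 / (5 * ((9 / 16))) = 16 / 45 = 0.36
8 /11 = 0.73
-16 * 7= -112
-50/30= -5/3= -1.67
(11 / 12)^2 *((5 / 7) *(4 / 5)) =0.48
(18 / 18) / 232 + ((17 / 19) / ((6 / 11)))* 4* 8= 694201 / 13224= 52.50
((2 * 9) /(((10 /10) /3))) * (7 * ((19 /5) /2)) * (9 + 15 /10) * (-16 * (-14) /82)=4223016 /205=20600.08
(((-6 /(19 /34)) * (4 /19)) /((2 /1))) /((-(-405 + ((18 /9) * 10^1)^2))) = -408 /1805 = -0.23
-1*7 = -7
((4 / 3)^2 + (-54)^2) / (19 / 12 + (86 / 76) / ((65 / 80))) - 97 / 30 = 86197721 / 88210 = 977.19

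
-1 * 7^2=-49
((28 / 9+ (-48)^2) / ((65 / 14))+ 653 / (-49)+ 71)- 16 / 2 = 15667994 / 28665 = 546.59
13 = 13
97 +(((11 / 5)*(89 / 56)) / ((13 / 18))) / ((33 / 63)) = 106.24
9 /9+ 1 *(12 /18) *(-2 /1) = -1 /3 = -0.33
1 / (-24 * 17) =-1 / 408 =-0.00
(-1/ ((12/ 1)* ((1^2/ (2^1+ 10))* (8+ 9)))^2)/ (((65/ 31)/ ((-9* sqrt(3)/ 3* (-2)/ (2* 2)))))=-93* sqrt(3)/ 37570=-0.00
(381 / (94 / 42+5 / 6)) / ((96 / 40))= 4445 / 86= 51.69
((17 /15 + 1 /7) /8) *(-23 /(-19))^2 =35443 /151620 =0.23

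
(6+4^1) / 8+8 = 37 / 4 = 9.25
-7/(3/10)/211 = -70/633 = -0.11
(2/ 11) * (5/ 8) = 5/ 44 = 0.11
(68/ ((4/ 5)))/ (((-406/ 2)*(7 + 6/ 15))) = -425/ 7511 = -0.06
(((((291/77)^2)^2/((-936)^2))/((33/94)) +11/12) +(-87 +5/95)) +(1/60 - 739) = -163899210557642789/198662489785760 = -825.01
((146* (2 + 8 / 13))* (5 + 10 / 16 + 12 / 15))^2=101720809969 / 16900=6018982.84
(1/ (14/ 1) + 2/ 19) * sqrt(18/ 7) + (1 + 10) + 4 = 141 * sqrt(14)/ 1862 + 15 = 15.28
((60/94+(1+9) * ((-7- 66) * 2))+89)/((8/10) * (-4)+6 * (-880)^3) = 46005/137267931536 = 0.00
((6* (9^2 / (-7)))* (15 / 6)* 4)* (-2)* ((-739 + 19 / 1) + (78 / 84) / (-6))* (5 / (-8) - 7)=1494479565 / 196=7624895.74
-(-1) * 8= 8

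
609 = 609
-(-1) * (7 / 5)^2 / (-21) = -7 / 75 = -0.09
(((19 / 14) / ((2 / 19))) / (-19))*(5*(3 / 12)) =-95 / 112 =-0.85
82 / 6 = 41 / 3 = 13.67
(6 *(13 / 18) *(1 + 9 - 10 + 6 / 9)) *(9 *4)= 104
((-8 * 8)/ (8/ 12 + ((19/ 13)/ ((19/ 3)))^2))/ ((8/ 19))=-77064/ 365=-211.13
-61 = -61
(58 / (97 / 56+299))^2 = 10549504 / 283619281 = 0.04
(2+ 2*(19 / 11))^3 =216000 / 1331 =162.28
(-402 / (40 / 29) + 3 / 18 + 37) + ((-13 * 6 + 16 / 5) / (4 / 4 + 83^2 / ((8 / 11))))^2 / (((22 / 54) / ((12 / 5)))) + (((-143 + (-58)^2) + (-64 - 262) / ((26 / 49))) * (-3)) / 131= -313.98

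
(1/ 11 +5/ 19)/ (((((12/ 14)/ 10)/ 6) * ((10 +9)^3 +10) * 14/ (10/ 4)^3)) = 23125/ 5742484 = 0.00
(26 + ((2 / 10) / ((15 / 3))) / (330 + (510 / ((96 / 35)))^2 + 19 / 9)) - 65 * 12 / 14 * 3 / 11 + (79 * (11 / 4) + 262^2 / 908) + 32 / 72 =304.10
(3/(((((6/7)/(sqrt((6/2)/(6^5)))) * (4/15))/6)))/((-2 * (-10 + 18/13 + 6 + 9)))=-455 * sqrt(2)/5312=-0.12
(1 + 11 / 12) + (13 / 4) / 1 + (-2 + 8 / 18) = 65 / 18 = 3.61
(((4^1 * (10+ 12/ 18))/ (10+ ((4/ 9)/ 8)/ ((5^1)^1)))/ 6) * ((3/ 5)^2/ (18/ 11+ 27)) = 1408/ 157675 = 0.01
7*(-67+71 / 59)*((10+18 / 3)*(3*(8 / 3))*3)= -10434816 / 59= -176861.29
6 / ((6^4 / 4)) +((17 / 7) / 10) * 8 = 3707 / 1890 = 1.96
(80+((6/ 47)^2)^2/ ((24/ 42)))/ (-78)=-1.03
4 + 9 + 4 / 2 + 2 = 17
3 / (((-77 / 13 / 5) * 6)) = -65 / 154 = -0.42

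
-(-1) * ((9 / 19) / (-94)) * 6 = -27 / 893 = -0.03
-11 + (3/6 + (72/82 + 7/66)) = -12875/1353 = -9.52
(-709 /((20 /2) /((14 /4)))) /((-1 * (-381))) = -4963 /7620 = -0.65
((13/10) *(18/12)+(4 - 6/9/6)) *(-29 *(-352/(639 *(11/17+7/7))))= 11399146/201285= 56.63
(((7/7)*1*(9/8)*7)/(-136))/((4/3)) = -189/4352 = -0.04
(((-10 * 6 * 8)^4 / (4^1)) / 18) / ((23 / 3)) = 2211840000 / 23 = 96166956.52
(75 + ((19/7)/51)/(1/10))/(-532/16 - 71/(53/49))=-1143316/1496901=-0.76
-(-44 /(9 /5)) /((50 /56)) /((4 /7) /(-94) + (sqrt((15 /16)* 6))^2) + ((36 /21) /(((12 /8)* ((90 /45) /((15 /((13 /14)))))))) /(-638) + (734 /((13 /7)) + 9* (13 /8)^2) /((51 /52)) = 324345847804141 /750678991920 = 432.07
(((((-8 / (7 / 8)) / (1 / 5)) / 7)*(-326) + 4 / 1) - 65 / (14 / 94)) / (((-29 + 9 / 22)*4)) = -914441 / 61642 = -14.83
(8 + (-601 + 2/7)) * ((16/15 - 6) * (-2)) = -204684/35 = -5848.11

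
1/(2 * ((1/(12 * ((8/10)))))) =24/5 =4.80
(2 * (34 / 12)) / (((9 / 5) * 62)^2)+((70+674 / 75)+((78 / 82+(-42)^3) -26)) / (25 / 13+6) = -921485335228037 / 98616762900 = -9344.10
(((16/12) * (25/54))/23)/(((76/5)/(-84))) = -1750/11799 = -0.15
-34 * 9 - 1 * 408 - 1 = -715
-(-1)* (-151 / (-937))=151 / 937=0.16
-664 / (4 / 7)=-1162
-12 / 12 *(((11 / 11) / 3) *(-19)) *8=152 / 3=50.67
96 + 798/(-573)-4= 90.61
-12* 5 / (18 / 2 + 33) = -10 / 7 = -1.43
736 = 736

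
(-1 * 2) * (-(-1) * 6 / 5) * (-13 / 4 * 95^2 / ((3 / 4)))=93860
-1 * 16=-16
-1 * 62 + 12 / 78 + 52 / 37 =-29072 / 481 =-60.44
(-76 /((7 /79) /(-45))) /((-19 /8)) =-113760 /7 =-16251.43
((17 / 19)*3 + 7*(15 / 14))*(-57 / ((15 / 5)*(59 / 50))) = -9675 / 59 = -163.98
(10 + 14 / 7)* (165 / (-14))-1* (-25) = -815 / 7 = -116.43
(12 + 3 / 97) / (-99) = -389 / 3201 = -0.12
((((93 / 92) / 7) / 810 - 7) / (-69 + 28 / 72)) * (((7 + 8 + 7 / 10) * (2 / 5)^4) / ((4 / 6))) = 191089253 / 3106796875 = 0.06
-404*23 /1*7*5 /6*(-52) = 8455720 /3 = 2818573.33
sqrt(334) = 18.28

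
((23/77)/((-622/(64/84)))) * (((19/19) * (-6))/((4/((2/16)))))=0.00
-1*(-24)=24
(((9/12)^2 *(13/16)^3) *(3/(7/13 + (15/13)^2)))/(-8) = -10024911/165675008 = -0.06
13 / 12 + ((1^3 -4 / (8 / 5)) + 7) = 79 / 12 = 6.58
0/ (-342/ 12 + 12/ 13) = 0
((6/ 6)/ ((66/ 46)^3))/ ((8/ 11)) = 12167/ 26136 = 0.47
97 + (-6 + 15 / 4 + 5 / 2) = 389 / 4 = 97.25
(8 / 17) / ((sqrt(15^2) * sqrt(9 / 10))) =8 * sqrt(10) / 765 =0.03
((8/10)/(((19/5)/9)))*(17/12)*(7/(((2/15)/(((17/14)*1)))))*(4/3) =4335/19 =228.16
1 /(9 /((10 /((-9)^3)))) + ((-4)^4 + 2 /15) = 8402404 /32805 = 256.13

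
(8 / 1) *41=328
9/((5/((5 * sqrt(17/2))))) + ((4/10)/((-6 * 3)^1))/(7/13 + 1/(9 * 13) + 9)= -13/5585 + 9 * sqrt(34)/2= 26.24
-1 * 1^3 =-1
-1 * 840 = -840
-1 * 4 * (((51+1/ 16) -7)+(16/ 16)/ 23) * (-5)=81155/ 92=882.12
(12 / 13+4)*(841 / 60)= 13456 / 195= 69.01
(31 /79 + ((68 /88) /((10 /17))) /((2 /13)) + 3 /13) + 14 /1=10466359 /451880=23.16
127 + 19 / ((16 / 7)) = 2165 / 16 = 135.31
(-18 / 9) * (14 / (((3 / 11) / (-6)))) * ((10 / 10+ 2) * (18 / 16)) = 2079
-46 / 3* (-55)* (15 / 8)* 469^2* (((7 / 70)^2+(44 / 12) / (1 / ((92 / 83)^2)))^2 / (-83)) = -4845390932251823529037 / 56722185259200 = -85423206.28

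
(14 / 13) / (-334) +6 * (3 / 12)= 6499 / 4342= 1.50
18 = 18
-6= -6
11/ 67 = 0.16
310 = 310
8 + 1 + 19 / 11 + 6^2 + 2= 536 / 11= 48.73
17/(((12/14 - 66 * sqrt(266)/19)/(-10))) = 11305/248961+45815 * sqrt(266)/248961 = 3.05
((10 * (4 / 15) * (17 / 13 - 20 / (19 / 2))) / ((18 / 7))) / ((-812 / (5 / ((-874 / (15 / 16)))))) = -4925 / 901506528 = -0.00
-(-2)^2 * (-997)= 3988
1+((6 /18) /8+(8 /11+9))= 2843 /264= 10.77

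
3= 3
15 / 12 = 5 / 4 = 1.25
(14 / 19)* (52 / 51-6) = -3556 / 969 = -3.67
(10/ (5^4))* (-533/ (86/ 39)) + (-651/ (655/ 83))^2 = 6801.25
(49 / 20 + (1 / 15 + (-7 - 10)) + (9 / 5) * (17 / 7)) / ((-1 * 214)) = 0.05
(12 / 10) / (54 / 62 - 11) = -93 / 785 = -0.12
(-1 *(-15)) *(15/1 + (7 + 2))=360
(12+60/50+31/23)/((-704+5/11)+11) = -18403/876070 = -0.02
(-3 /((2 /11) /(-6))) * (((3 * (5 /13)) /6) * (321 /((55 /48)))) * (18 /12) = 8000.31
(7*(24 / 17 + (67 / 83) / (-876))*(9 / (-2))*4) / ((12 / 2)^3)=-12206971 / 14832432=-0.82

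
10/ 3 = 3.33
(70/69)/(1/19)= 1330/69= 19.28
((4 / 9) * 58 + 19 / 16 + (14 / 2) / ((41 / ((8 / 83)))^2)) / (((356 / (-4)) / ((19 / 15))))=-854369060521 / 2226217826160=-0.38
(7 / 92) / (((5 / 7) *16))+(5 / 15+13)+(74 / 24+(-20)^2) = 9194627 / 22080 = 416.42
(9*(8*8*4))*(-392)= -903168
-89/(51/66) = -1958/17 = -115.18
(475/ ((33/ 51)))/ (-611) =-8075/ 6721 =-1.20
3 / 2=1.50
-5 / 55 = -1 / 11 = -0.09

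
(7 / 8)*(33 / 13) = 2.22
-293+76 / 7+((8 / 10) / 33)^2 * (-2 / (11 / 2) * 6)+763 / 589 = -115591289294 / 411578475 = -280.85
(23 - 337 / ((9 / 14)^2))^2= 4120227721 / 6561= 627987.76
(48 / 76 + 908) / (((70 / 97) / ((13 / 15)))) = 1091.22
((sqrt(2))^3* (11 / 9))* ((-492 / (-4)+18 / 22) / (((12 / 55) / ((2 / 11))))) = 2270* sqrt(2) / 9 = 356.70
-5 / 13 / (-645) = 1 / 1677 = 0.00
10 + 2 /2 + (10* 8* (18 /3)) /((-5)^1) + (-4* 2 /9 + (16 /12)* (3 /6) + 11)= -668 /9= -74.22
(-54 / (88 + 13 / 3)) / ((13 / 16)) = -0.72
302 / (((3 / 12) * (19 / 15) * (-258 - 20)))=-9060 / 2641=-3.43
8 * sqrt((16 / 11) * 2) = 13.64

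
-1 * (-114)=114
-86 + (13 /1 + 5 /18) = -1309 /18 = -72.72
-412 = -412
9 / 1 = 9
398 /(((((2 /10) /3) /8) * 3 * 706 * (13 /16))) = 127360 /4589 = 27.75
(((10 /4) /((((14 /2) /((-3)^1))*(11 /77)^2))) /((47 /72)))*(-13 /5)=9828 /47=209.11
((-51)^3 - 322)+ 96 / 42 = -930795 / 7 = -132970.71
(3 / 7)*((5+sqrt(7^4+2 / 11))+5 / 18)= 95 / 42+3*sqrt(290543) / 77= 23.26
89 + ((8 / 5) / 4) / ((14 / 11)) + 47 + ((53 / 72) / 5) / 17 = 1168015 / 8568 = 136.32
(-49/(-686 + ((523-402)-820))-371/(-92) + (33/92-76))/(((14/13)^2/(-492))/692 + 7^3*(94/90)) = -98389310438016/492465980352703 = -0.20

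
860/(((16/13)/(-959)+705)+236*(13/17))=182267540/187665479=0.97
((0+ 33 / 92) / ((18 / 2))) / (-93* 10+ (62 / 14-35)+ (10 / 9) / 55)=-2541 / 61240904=-0.00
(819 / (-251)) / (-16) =819 / 4016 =0.20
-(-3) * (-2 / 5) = -6 / 5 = -1.20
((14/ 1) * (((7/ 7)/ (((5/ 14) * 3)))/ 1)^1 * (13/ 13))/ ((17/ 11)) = 2156/ 255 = 8.45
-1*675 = -675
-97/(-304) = 97/304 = 0.32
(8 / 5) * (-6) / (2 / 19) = -456 / 5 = -91.20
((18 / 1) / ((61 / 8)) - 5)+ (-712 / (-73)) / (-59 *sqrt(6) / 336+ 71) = -1056725877823 / 422358032675+ 2352448 *sqrt(6) / 6923902175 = -2.50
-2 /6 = -1 /3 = -0.33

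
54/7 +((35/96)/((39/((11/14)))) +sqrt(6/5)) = sqrt(30)/5 +404737/52416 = 8.82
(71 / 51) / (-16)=-71 / 816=-0.09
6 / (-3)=-2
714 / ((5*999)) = 238 / 1665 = 0.14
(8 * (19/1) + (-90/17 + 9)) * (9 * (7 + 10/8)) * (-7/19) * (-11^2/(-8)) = -665876673/10336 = -64423.05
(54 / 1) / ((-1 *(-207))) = 6 / 23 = 0.26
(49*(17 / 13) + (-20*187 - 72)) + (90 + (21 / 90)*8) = -712931 / 195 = -3656.06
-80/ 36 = -20/ 9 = -2.22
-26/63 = -0.41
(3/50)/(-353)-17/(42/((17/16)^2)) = -43373353/94886400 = -0.46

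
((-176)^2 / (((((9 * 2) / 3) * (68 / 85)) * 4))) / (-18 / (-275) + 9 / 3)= 1331000 / 2529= 526.29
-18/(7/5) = -12.86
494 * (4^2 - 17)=-494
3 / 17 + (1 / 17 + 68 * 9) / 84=10657 / 1428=7.46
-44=-44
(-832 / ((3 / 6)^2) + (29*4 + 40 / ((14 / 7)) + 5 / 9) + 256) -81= -27148 / 9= -3016.44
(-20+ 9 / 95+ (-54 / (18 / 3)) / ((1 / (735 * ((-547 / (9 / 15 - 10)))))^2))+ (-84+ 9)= -3455058910700719 / 209855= -16464029499.90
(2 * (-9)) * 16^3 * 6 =-442368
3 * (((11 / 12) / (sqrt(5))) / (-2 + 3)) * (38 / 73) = 209 * sqrt(5) / 730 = 0.64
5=5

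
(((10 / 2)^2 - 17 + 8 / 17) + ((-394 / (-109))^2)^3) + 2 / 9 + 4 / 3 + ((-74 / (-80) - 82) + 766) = 2925.53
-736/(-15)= 736/15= 49.07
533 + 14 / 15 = 8009 / 15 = 533.93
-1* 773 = -773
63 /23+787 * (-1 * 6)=-108543 /23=-4719.26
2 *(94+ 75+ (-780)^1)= -1222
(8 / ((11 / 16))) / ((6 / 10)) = 640 / 33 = 19.39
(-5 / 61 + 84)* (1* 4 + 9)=66547 / 61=1090.93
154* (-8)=-1232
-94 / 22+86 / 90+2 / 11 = -1552 / 495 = -3.14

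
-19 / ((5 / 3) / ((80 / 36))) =-76 / 3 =-25.33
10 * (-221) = -2210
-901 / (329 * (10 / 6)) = -2703 / 1645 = -1.64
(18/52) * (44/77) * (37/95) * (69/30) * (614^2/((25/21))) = 8662237092/154375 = 56111.66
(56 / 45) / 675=56 / 30375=0.00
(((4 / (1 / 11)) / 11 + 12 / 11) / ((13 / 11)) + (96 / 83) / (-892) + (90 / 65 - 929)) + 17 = -218073350 / 240617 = -906.31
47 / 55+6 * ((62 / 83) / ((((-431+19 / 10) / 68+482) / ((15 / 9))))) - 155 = -227593537106 / 1476635985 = -154.13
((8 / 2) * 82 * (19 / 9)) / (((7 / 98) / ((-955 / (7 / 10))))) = -119031200 / 9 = -13225688.89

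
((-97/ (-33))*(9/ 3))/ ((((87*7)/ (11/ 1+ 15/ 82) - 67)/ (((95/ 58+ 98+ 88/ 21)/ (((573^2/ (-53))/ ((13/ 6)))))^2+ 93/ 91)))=-973203215780425053238391/ 1352661615222670403226576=-0.72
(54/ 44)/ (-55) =-27/ 1210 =-0.02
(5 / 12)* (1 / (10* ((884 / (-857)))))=-857 / 21216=-0.04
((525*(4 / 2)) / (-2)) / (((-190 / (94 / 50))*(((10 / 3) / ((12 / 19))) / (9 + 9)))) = 159894 / 9025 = 17.72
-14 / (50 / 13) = -91 / 25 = -3.64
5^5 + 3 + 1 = 3129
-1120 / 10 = -112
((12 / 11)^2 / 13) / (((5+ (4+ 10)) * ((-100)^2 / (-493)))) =-4437 / 18679375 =-0.00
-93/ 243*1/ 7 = -0.05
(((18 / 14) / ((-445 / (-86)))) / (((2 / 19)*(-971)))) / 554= -7353 / 1675664410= -0.00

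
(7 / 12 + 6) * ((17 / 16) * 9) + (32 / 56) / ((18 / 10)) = 255107 / 4032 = 63.27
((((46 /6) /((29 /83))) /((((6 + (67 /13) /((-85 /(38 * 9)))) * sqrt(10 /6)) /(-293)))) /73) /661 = 5374499 * sqrt(15) /2972191788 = 0.01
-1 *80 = -80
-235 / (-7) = 235 / 7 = 33.57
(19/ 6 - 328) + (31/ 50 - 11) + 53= -21166/ 75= -282.21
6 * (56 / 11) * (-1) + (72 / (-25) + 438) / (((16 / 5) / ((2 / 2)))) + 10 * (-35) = -107611 / 440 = -244.57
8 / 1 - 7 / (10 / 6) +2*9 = 109 / 5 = 21.80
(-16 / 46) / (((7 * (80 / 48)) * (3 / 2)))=-16 / 805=-0.02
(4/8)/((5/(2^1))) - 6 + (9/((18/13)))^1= 7/10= 0.70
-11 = -11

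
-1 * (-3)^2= -9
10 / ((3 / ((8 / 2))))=40 / 3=13.33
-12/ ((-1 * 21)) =4/ 7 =0.57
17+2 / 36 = 17.06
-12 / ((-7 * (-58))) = -6 / 203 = -0.03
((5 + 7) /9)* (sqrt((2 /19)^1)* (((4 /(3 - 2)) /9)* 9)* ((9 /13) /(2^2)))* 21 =6.29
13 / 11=1.18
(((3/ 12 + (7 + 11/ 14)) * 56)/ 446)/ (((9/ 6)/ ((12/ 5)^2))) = 864/ 223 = 3.87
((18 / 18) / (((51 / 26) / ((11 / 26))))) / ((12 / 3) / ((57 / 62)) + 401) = 209 / 392785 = 0.00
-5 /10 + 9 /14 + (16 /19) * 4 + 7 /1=1398 /133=10.51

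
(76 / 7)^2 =5776 / 49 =117.88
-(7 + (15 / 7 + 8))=-17.14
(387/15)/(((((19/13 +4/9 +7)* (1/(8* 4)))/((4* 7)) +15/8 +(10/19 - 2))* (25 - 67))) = -3058848/2047855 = -1.49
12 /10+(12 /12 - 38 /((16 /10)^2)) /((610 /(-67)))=10621 /3904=2.72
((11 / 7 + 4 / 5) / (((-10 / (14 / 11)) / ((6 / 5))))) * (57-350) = 145914 / 1375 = 106.12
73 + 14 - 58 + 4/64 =465/16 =29.06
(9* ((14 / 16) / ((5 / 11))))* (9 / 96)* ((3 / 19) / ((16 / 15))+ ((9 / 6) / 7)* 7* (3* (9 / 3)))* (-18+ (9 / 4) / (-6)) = -407.33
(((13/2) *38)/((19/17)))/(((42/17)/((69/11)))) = 86411/154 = 561.11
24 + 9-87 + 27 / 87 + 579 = 15234 / 29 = 525.31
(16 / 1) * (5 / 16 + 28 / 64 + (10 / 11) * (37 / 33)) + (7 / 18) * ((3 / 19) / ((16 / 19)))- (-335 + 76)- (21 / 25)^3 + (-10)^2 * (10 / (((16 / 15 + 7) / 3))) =39850719533 / 60500000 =658.69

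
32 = 32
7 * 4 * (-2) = -56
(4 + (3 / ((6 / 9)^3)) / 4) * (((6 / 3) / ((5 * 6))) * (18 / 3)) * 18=1881 / 40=47.02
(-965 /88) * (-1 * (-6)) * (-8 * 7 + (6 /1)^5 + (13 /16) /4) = -1430399235 /2816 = -507954.27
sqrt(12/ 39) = 0.55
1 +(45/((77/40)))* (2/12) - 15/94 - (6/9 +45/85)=1306915/369138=3.54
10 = 10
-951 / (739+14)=-317 / 251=-1.26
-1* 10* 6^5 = -77760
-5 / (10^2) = -0.05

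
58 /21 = 2.76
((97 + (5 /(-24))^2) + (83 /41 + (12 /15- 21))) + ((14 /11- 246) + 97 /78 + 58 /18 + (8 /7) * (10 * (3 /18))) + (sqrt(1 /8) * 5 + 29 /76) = -39701936721 /249529280 + 5 * sqrt(2) /4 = -157.34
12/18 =2/3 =0.67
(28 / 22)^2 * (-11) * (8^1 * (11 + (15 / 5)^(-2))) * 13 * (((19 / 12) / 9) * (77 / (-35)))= 1936480 / 243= 7969.05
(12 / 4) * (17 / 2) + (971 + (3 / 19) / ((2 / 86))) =38125 / 38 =1003.29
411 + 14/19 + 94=9609/19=505.74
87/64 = 1.36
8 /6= 4 /3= 1.33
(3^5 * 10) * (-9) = -21870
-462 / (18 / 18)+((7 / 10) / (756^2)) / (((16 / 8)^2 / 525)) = -14370043 / 31104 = -462.00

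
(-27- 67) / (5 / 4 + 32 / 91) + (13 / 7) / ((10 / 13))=-56.28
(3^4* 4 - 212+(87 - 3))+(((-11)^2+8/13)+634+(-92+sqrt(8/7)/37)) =2* sqrt(14)/259+11175/13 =859.64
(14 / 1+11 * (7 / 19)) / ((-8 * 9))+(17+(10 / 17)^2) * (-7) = -48103615 / 395352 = -121.67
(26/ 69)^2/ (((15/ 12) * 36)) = 676/ 214245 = 0.00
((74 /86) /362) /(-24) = -37 /373584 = -0.00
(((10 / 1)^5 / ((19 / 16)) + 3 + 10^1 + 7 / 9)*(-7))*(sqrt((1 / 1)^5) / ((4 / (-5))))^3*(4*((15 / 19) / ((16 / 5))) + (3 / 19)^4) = 540574879588625 / 475411008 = 1137068.50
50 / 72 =25 / 36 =0.69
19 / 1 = 19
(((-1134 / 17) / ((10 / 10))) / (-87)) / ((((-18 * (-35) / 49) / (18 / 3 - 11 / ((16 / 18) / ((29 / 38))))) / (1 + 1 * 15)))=-153909 / 46835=-3.29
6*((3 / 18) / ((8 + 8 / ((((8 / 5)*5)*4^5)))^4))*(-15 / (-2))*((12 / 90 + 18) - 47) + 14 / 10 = 30350372036116487 / 22528995266560005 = 1.35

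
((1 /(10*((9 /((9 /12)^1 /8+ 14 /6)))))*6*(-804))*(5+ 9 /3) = -15611 /15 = -1040.73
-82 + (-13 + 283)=188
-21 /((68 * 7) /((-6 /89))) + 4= 12113 /3026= 4.00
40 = 40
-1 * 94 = -94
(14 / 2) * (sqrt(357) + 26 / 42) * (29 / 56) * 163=61451 / 168 + 4727 * sqrt(357) / 8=11530.03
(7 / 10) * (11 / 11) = 7 / 10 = 0.70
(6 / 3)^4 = 16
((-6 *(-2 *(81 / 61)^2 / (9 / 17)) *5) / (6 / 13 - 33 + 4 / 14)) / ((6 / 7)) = -15788682 / 2184227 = -7.23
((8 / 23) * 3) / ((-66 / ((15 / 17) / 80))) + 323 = 5556889 / 17204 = 323.00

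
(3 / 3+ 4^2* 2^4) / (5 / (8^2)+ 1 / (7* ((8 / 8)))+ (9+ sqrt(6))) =158542272 / 5286979 - 51580928* sqrt(6) / 15860937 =22.02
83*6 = 498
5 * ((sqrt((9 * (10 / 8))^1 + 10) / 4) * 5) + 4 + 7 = 11 + 25 * sqrt(85) / 8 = 39.81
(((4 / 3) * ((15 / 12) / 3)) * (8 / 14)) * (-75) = -500 / 21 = -23.81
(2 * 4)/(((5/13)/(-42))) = -873.60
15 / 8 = 1.88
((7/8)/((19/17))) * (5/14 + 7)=1751/304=5.76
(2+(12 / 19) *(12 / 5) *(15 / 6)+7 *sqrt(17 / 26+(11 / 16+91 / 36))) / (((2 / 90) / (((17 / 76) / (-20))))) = -357 *sqrt(94159) / 15808-8415 / 2888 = -9.84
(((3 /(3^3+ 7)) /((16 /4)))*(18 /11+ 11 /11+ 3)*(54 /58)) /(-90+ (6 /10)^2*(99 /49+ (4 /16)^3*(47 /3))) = -16405200 /12639326447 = -0.00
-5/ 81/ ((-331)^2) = -5/ 8874441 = -0.00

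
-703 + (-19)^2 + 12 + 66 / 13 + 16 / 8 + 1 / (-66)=-277081 / 858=-322.94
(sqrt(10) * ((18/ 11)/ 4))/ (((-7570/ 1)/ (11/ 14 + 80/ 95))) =-3897 * sqrt(10)/ 44299640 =-0.00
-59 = -59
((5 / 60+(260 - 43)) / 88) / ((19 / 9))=7815 / 6688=1.17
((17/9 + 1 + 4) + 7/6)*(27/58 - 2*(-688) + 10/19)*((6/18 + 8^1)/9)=21075625/2052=10270.77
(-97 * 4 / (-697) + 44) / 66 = 5176 / 7667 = 0.68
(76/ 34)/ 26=19/ 221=0.09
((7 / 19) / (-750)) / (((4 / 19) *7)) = -1 / 3000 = -0.00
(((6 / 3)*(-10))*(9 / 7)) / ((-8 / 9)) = 405 / 14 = 28.93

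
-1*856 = -856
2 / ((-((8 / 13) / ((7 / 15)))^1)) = -1.52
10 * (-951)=-9510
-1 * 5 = -5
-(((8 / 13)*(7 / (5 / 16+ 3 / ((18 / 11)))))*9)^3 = -14158437285888 / 2400721219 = -5897.58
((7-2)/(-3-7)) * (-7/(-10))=-7/20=-0.35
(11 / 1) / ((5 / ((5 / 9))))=11 / 9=1.22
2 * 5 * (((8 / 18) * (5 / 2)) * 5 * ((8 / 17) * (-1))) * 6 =-8000 / 51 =-156.86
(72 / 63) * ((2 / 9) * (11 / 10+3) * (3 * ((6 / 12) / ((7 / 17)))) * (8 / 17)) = 1.79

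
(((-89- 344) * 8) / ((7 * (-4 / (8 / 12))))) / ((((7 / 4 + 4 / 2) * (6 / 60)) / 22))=304832 / 63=4838.60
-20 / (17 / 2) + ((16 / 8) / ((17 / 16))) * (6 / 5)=-8 / 85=-0.09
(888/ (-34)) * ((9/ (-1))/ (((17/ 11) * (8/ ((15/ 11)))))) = 14985/ 578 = 25.93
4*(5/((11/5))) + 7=16.09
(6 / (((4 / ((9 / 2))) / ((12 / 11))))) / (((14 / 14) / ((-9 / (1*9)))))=-81 / 11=-7.36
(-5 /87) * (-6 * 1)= 0.34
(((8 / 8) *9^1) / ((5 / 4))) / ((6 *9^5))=2 / 98415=0.00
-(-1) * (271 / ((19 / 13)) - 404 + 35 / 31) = -128078 / 589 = -217.45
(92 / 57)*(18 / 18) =92 / 57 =1.61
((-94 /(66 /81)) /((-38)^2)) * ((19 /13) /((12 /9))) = -3807 /43472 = -0.09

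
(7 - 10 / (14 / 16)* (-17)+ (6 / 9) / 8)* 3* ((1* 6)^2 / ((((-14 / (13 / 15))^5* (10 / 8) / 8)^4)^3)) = 23222187975395284166437518627251280773808910621264091222841855350944583 / 709387485128367077249740668310500503663103846118568940551471225192497456094522612923022712727583183323076809756457805633544921875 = 0.00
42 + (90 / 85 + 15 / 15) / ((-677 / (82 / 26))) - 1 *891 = -127026268 / 149617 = -849.01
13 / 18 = 0.72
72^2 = 5184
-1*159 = -159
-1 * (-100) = 100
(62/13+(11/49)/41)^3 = 1939142873644101/17814345343613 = 108.85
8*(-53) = -424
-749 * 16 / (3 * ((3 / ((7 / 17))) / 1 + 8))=-784 / 3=-261.33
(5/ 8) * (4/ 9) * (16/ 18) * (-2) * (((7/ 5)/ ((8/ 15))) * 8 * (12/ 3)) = -1120/ 27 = -41.48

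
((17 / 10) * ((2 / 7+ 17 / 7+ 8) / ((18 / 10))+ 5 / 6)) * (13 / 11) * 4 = 4199 / 77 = 54.53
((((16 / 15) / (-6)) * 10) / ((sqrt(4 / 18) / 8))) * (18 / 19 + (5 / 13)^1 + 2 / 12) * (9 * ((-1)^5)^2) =-71072 * sqrt(2) / 247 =-406.93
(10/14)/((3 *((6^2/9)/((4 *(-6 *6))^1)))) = -60/7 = -8.57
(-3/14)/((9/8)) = -0.19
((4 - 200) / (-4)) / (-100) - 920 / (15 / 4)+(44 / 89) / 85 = -111576571 / 453900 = -245.82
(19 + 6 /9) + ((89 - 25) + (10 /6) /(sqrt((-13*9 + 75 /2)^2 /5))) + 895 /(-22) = 10*sqrt(5) /477 + 2837 /66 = 43.03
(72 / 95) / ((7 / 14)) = 144 / 95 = 1.52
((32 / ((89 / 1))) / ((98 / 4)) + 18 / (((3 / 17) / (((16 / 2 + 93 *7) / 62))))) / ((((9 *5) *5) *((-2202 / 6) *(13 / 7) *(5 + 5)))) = -146570833 / 207320226750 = -0.00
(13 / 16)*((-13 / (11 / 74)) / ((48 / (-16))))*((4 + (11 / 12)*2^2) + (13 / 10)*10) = 193843 / 396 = 489.50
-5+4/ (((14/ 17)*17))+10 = 37/ 7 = 5.29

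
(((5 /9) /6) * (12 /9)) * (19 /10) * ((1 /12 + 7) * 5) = 8075 /972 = 8.31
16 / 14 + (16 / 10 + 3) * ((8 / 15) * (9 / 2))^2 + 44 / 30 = 76402 / 2625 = 29.11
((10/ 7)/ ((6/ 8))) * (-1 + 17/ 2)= 100/ 7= 14.29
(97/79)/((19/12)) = 1164/1501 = 0.78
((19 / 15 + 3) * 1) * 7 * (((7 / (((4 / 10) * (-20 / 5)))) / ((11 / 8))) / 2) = -1568 / 33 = -47.52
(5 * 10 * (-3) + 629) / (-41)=-479 / 41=-11.68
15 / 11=1.36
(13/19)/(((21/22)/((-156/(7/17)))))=-252824/931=-271.56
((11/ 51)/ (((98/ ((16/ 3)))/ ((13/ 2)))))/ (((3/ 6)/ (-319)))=-364936/ 7497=-48.68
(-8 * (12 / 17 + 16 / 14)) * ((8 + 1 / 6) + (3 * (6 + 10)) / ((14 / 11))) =-1695760 / 2499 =-678.58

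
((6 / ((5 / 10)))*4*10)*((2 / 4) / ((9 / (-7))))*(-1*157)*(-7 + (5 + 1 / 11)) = -615440 / 11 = -55949.09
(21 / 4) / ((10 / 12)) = 63 / 10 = 6.30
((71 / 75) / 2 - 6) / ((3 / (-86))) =35647 / 225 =158.43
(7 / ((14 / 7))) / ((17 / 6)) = 21 / 17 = 1.24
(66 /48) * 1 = 11 /8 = 1.38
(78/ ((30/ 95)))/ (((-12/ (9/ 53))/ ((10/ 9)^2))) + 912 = 1298897/ 1431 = 907.68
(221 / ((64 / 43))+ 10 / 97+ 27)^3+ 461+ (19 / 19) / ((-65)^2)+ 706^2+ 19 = 5976528911338780284287 / 1010838647603200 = 5912445.99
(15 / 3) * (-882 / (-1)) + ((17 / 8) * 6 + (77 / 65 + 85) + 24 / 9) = 3519049 / 780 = 4511.60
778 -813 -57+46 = -46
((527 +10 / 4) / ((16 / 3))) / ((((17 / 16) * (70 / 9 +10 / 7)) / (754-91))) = 7805889 / 1160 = 6729.21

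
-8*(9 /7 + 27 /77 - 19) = 1528 /11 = 138.91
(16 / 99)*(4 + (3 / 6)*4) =32 / 33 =0.97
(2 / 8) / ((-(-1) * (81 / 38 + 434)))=19 / 33146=0.00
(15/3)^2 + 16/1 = 41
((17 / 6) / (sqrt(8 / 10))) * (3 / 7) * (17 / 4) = 289 * sqrt(5) / 112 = 5.77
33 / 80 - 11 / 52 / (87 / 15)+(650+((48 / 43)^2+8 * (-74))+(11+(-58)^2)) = 3434.62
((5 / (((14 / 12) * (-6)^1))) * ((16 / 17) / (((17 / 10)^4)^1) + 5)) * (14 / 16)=-36296425 / 11358856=-3.20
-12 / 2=-6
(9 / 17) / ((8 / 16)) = 18 / 17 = 1.06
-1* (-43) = 43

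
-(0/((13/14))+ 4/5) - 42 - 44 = -434/5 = -86.80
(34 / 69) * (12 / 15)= 136 / 345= 0.39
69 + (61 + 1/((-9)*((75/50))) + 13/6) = 7133/54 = 132.09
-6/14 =-3/7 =-0.43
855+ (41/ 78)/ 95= 6335591/ 7410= 855.01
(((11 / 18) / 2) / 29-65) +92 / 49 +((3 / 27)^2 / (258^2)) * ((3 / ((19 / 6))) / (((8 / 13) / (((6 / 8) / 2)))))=-63.11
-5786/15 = -385.73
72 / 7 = 10.29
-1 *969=-969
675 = 675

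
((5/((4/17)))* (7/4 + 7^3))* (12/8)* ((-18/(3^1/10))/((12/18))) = -15824025/16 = -989001.56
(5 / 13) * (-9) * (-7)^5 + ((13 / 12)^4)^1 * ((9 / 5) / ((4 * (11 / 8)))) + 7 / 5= 9584328569 / 164736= 58179.93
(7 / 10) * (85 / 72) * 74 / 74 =119 / 144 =0.83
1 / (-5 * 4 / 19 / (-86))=817 / 10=81.70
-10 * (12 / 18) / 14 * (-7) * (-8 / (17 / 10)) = -800 / 51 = -15.69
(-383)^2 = 146689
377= 377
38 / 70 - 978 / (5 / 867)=-5935463 / 35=-169584.66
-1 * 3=-3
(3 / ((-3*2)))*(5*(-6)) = 15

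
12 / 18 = 2 / 3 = 0.67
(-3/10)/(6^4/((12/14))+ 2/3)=-9/45380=-0.00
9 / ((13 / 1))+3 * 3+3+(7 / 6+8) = 1705 / 78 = 21.86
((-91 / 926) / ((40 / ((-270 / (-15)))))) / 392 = -117 / 1037120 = -0.00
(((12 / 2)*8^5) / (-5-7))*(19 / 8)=-38912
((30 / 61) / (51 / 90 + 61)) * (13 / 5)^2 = 6084 / 112667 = 0.05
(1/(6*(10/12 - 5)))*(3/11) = -3/275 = -0.01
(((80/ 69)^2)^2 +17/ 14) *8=3835124228/ 158669847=24.17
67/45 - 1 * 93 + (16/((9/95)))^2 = 11514938/405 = 28431.95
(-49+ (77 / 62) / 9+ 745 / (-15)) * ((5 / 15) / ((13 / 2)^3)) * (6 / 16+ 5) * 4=-4728194 / 1838889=-2.57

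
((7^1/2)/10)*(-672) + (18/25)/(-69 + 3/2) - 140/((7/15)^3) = -29634496/18375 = -1612.76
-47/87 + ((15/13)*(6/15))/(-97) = -59789/109707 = -0.54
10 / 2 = 5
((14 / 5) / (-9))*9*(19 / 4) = -133 / 10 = -13.30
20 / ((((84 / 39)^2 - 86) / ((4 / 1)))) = -1352 / 1375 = -0.98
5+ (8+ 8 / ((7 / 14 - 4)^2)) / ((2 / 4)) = 22.31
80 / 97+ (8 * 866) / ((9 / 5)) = 3360800 / 873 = 3849.71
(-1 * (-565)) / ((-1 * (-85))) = 113 / 17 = 6.65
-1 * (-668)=668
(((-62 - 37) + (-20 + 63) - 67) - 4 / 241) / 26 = -29647 / 6266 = -4.73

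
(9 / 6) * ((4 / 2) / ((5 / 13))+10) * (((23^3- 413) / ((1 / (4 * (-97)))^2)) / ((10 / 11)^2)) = 6102100665936 / 125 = 48816805327.49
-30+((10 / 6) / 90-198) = -12311 / 54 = -227.98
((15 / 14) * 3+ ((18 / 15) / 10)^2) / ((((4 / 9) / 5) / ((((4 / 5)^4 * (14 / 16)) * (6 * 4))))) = 312.43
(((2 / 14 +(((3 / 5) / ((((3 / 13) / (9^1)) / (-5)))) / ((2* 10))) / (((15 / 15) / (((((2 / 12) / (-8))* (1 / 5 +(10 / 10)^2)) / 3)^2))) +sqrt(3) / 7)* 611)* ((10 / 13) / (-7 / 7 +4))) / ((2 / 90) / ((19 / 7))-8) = -133950* sqrt(3) / 47831-85484211 / 30611840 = -7.64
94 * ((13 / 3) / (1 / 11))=13442 / 3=4480.67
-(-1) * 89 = 89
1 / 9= 0.11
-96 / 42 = -16 / 7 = -2.29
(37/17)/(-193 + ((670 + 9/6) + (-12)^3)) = -74/42483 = -0.00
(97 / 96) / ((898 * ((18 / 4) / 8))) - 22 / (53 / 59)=-62937475 / 2570076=-24.49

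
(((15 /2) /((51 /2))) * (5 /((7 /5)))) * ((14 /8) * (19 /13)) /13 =2375 /11492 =0.21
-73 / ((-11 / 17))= 1241 / 11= 112.82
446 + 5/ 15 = 1339/ 3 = 446.33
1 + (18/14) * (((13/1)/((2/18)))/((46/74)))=39122/161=242.99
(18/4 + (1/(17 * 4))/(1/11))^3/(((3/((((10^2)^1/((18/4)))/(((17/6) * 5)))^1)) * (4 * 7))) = 159275065/84189168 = 1.89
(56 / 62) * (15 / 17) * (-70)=-29400 / 527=-55.79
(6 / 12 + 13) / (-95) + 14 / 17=2201 / 3230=0.68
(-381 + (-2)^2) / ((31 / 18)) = -6786 / 31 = -218.90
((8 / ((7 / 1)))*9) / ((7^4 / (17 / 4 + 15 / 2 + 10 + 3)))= 1782 / 16807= 0.11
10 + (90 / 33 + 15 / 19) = 2825 / 209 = 13.52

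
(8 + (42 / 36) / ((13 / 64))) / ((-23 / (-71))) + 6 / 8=154915 / 3588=43.18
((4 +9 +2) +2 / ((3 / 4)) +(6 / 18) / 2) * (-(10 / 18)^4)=-66875 / 39366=-1.70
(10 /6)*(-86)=-430 /3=-143.33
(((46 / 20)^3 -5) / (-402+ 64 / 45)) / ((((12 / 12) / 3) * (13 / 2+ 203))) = -193509 / 755289400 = -0.00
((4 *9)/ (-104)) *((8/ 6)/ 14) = -3/ 91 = -0.03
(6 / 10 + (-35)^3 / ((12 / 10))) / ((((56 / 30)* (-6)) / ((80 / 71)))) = 5359285 / 1491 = 3594.42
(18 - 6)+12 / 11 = 144 / 11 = 13.09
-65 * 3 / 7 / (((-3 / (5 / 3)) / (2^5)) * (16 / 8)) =5200 / 21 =247.62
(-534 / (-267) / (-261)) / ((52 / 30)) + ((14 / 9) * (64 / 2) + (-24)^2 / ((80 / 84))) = 11104837 / 16965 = 654.57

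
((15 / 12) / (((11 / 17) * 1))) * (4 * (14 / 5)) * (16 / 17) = 224 / 11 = 20.36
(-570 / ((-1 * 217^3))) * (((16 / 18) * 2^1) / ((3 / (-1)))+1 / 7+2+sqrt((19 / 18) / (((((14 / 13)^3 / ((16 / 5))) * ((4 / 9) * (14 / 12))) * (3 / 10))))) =55670 / 643753719+7410 * sqrt(247) / 500697337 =0.00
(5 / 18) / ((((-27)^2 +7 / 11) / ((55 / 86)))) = 3025 / 12424248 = 0.00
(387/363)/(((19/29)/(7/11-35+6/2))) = -1290645/25289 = -51.04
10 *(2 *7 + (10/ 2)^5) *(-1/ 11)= -31390/ 11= -2853.64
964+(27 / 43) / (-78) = 963.99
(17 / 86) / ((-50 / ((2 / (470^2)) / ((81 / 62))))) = -527 / 19234867500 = -0.00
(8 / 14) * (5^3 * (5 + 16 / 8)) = 500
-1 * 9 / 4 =-2.25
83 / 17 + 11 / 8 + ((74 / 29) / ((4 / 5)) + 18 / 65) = 2492827 / 256360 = 9.72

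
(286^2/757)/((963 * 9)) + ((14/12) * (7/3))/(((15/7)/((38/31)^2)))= 60570264842/31525215795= 1.92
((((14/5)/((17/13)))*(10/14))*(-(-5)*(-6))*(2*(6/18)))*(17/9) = -520/9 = -57.78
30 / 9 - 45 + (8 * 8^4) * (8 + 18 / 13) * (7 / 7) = 307473.41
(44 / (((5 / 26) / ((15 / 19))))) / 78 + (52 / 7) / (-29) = 7944 / 3857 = 2.06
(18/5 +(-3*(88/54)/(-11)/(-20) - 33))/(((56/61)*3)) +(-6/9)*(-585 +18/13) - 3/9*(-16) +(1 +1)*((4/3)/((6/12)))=9559217/24570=389.06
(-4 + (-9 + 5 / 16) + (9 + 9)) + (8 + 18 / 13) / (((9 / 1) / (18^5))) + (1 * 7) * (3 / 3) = 409828865 / 208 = 1970331.08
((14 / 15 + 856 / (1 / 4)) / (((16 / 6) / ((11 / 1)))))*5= 70639.25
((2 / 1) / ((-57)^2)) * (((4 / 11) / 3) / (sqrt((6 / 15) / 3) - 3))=-40 / 1584429 - 8 * sqrt(30) / 14259861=-0.00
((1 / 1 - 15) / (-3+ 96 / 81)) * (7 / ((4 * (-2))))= -27 / 4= -6.75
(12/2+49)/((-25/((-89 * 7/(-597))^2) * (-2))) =4269419/3564090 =1.20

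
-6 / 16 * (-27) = 81 / 8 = 10.12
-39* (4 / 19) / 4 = -2.05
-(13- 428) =415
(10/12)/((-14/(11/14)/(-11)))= 605/1176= 0.51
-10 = -10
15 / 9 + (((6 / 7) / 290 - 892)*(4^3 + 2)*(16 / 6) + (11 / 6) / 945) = -737538133 / 4698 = -156989.81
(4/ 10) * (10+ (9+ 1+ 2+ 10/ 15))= 136/ 15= 9.07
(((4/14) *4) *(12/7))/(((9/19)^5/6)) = 158470336/321489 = 492.93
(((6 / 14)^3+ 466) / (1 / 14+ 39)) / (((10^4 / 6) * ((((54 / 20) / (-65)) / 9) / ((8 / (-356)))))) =415649 / 11927335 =0.03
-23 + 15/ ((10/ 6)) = -14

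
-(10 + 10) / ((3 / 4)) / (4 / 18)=-120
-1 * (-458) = 458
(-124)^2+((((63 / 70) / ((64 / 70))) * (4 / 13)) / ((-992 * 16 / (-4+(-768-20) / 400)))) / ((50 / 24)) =31726223472833 / 2063360000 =15376.00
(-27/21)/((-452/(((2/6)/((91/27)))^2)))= 729/26201084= 0.00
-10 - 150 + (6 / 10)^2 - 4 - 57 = -5516 / 25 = -220.64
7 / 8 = 0.88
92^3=778688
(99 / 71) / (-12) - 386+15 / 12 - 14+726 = 46453 / 142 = 327.13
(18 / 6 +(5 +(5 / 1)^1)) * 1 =13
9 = 9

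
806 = 806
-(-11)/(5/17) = 187/5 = 37.40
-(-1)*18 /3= 6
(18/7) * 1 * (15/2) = 135/7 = 19.29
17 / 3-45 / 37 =494 / 111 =4.45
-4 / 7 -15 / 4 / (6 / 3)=-137 / 56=-2.45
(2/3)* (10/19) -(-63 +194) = -7447/57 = -130.65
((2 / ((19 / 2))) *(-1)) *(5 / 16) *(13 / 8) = -65 / 608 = -0.11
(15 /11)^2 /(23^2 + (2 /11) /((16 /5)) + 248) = 1800 /752191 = 0.00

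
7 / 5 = 1.40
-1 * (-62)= 62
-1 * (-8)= 8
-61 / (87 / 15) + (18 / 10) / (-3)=-1612 / 145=-11.12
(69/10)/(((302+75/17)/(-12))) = -7038/26045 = -0.27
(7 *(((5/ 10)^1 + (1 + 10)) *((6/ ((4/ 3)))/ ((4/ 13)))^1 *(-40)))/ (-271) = 94185/ 542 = 173.77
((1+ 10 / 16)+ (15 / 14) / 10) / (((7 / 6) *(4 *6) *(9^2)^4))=97 / 67497258528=0.00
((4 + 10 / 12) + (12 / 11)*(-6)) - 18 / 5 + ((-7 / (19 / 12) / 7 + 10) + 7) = 69323 / 6270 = 11.06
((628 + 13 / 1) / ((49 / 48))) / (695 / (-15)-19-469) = -92304 / 78547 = -1.18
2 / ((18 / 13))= 13 / 9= 1.44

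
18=18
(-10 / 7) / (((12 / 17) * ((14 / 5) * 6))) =-425 / 3528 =-0.12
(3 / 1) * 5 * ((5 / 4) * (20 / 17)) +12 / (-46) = 8523 / 391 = 21.80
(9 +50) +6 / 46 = 59.13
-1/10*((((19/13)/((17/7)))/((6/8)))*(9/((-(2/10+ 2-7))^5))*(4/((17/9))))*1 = -83125/138498048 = -0.00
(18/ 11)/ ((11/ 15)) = 270/ 121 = 2.23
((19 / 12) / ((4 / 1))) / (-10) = -19 / 480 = -0.04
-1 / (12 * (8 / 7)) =-7 / 96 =-0.07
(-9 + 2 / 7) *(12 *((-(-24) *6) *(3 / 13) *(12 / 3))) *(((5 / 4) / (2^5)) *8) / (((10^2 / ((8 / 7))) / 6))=-948672 / 3185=-297.86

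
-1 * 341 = -341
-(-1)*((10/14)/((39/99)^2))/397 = 5445/469651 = 0.01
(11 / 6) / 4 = 11 / 24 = 0.46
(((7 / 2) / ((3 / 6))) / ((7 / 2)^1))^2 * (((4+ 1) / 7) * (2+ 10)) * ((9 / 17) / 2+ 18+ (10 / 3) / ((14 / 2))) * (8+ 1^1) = 4817160 / 833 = 5782.91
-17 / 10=-1.70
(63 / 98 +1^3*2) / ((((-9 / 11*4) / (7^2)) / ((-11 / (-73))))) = -31339 / 5256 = -5.96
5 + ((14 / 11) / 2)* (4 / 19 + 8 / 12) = 3485 / 627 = 5.56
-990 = -990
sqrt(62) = 7.87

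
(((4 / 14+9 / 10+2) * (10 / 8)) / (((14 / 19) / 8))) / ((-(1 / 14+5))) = -4237 / 497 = -8.53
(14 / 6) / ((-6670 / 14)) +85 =850376 / 10005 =85.00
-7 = -7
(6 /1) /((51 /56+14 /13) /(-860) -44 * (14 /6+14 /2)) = -11269440 /771334901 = -0.01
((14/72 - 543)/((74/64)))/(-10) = 78164/1665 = 46.95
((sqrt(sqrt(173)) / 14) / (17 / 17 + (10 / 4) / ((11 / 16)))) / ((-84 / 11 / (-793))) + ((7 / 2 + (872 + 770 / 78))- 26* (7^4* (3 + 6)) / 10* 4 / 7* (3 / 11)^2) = -70907153 / 47190 + 95953* 173^(1 / 4) / 59976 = -1496.79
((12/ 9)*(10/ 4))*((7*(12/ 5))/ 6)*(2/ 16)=7/ 6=1.17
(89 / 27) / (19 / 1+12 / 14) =623 / 3753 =0.17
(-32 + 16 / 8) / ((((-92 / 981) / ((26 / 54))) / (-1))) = -154.02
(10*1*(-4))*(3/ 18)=-20/ 3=-6.67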